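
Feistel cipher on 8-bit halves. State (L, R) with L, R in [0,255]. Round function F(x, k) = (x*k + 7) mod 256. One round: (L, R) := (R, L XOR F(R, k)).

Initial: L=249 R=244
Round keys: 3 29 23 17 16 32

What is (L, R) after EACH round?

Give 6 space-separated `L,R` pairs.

Answer: 244,26 26,13 13,40 40,162 162,15 15,69

Derivation:
Round 1 (k=3): L=244 R=26
Round 2 (k=29): L=26 R=13
Round 3 (k=23): L=13 R=40
Round 4 (k=17): L=40 R=162
Round 5 (k=16): L=162 R=15
Round 6 (k=32): L=15 R=69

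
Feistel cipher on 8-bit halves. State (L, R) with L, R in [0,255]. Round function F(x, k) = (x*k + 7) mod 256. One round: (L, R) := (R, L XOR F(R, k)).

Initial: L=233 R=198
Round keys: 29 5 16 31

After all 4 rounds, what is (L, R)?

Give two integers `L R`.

Round 1 (k=29): L=198 R=156
Round 2 (k=5): L=156 R=213
Round 3 (k=16): L=213 R=203
Round 4 (k=31): L=203 R=73

Answer: 203 73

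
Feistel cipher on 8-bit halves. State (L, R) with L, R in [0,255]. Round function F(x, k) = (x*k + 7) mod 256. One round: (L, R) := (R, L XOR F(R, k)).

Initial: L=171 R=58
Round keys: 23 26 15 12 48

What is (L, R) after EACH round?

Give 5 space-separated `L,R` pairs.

Answer: 58,150 150,121 121,136 136,30 30,47

Derivation:
Round 1 (k=23): L=58 R=150
Round 2 (k=26): L=150 R=121
Round 3 (k=15): L=121 R=136
Round 4 (k=12): L=136 R=30
Round 5 (k=48): L=30 R=47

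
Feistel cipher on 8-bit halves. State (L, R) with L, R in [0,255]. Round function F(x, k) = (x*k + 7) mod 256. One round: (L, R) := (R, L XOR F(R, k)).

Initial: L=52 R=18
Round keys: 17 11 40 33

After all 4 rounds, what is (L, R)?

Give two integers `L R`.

Round 1 (k=17): L=18 R=13
Round 2 (k=11): L=13 R=132
Round 3 (k=40): L=132 R=170
Round 4 (k=33): L=170 R=117

Answer: 170 117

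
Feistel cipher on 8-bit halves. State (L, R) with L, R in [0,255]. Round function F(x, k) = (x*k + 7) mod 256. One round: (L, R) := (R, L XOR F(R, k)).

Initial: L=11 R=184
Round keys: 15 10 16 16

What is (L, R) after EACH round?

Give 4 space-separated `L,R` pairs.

Round 1 (k=15): L=184 R=196
Round 2 (k=10): L=196 R=23
Round 3 (k=16): L=23 R=179
Round 4 (k=16): L=179 R=32

Answer: 184,196 196,23 23,179 179,32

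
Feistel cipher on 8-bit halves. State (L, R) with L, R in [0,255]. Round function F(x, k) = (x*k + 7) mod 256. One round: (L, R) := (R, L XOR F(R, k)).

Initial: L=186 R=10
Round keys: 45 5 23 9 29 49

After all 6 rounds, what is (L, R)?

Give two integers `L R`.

Answer: 214 94

Derivation:
Round 1 (k=45): L=10 R=115
Round 2 (k=5): L=115 R=76
Round 3 (k=23): L=76 R=168
Round 4 (k=9): L=168 R=163
Round 5 (k=29): L=163 R=214
Round 6 (k=49): L=214 R=94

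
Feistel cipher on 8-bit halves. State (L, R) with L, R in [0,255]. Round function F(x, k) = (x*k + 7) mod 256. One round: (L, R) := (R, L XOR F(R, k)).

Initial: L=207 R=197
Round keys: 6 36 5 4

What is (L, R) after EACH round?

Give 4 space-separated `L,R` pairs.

Round 1 (k=6): L=197 R=106
Round 2 (k=36): L=106 R=42
Round 3 (k=5): L=42 R=179
Round 4 (k=4): L=179 R=249

Answer: 197,106 106,42 42,179 179,249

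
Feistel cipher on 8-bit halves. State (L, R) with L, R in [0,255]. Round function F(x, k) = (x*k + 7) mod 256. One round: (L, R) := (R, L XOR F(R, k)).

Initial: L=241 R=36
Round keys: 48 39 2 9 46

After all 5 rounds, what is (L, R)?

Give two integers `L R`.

Round 1 (k=48): L=36 R=54
Round 2 (k=39): L=54 R=101
Round 3 (k=2): L=101 R=231
Round 4 (k=9): L=231 R=67
Round 5 (k=46): L=67 R=246

Answer: 67 246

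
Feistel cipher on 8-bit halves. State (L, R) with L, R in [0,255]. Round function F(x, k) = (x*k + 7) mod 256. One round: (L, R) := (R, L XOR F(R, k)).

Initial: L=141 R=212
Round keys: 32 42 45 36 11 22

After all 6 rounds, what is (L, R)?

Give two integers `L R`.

Round 1 (k=32): L=212 R=10
Round 2 (k=42): L=10 R=127
Round 3 (k=45): L=127 R=80
Round 4 (k=36): L=80 R=56
Round 5 (k=11): L=56 R=63
Round 6 (k=22): L=63 R=73

Answer: 63 73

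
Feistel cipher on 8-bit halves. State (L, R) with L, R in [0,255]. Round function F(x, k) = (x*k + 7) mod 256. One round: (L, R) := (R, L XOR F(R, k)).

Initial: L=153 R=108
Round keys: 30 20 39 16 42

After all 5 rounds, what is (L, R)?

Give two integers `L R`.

Answer: 244 149

Derivation:
Round 1 (k=30): L=108 R=54
Round 2 (k=20): L=54 R=83
Round 3 (k=39): L=83 R=154
Round 4 (k=16): L=154 R=244
Round 5 (k=42): L=244 R=149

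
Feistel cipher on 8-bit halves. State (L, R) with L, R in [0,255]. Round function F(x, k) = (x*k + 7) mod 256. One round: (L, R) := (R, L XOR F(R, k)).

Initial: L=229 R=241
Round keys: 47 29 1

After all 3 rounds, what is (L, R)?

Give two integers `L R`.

Answer: 143 53

Derivation:
Round 1 (k=47): L=241 R=163
Round 2 (k=29): L=163 R=143
Round 3 (k=1): L=143 R=53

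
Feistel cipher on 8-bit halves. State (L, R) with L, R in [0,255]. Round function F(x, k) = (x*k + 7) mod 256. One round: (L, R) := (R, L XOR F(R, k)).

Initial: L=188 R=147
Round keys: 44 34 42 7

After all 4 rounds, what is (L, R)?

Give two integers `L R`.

Round 1 (k=44): L=147 R=247
Round 2 (k=34): L=247 R=70
Round 3 (k=42): L=70 R=116
Round 4 (k=7): L=116 R=117

Answer: 116 117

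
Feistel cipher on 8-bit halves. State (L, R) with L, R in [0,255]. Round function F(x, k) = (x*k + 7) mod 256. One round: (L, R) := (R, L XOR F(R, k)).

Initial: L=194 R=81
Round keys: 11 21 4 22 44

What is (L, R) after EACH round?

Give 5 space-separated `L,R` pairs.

Answer: 81,64 64,22 22,31 31,167 167,164

Derivation:
Round 1 (k=11): L=81 R=64
Round 2 (k=21): L=64 R=22
Round 3 (k=4): L=22 R=31
Round 4 (k=22): L=31 R=167
Round 5 (k=44): L=167 R=164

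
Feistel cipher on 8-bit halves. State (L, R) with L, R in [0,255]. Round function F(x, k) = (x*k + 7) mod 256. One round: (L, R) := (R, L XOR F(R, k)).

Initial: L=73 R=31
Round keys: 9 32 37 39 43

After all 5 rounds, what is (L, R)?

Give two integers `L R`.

Round 1 (k=9): L=31 R=87
Round 2 (k=32): L=87 R=248
Round 3 (k=37): L=248 R=136
Round 4 (k=39): L=136 R=71
Round 5 (k=43): L=71 R=124

Answer: 71 124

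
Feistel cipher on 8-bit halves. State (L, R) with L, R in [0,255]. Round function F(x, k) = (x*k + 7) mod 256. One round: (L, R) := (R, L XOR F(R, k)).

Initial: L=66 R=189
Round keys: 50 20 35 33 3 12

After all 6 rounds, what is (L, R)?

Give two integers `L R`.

Answer: 110 104

Derivation:
Round 1 (k=50): L=189 R=179
Round 2 (k=20): L=179 R=190
Round 3 (k=35): L=190 R=178
Round 4 (k=33): L=178 R=71
Round 5 (k=3): L=71 R=110
Round 6 (k=12): L=110 R=104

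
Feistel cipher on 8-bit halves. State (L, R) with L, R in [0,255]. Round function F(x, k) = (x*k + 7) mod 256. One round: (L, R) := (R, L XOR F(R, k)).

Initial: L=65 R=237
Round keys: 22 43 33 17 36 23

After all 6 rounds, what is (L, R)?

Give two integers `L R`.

Round 1 (k=22): L=237 R=36
Round 2 (k=43): L=36 R=254
Round 3 (k=33): L=254 R=225
Round 4 (k=17): L=225 R=6
Round 5 (k=36): L=6 R=62
Round 6 (k=23): L=62 R=159

Answer: 62 159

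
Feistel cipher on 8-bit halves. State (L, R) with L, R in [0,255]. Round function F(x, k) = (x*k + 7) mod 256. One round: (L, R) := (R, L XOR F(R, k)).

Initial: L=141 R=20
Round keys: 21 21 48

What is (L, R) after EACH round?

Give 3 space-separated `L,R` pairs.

Answer: 20,38 38,49 49,17

Derivation:
Round 1 (k=21): L=20 R=38
Round 2 (k=21): L=38 R=49
Round 3 (k=48): L=49 R=17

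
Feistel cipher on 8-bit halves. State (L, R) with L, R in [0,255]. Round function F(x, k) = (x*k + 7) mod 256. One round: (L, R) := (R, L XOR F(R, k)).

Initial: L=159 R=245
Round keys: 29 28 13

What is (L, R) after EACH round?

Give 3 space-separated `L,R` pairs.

Round 1 (k=29): L=245 R=87
Round 2 (k=28): L=87 R=126
Round 3 (k=13): L=126 R=58

Answer: 245,87 87,126 126,58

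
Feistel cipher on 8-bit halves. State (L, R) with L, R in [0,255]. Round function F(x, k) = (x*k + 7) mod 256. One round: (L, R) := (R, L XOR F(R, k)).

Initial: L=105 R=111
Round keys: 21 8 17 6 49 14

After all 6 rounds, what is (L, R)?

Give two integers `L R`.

Round 1 (k=21): L=111 R=75
Round 2 (k=8): L=75 R=48
Round 3 (k=17): L=48 R=124
Round 4 (k=6): L=124 R=223
Round 5 (k=49): L=223 R=202
Round 6 (k=14): L=202 R=204

Answer: 202 204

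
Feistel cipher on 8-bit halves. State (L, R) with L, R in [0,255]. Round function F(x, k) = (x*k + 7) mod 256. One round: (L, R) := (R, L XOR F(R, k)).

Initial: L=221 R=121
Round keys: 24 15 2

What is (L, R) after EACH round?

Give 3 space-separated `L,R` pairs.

Answer: 121,130 130,220 220,61

Derivation:
Round 1 (k=24): L=121 R=130
Round 2 (k=15): L=130 R=220
Round 3 (k=2): L=220 R=61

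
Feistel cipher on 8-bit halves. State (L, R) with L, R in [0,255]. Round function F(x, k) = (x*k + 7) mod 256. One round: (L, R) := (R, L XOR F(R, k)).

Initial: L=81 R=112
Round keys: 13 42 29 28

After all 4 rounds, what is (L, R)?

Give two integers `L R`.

Answer: 168 212

Derivation:
Round 1 (k=13): L=112 R=230
Round 2 (k=42): L=230 R=179
Round 3 (k=29): L=179 R=168
Round 4 (k=28): L=168 R=212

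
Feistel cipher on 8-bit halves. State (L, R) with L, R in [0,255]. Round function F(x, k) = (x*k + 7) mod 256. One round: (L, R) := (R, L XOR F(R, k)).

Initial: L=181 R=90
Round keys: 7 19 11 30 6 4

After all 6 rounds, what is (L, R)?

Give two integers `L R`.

Round 1 (k=7): L=90 R=200
Round 2 (k=19): L=200 R=133
Round 3 (k=11): L=133 R=118
Round 4 (k=30): L=118 R=94
Round 5 (k=6): L=94 R=77
Round 6 (k=4): L=77 R=101

Answer: 77 101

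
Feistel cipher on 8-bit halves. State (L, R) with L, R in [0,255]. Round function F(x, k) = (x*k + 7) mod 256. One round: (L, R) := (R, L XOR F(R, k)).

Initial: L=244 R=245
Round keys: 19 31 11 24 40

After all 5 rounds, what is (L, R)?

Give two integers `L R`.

Answer: 143 74

Derivation:
Round 1 (k=19): L=245 R=194
Round 2 (k=31): L=194 R=112
Round 3 (k=11): L=112 R=21
Round 4 (k=24): L=21 R=143
Round 5 (k=40): L=143 R=74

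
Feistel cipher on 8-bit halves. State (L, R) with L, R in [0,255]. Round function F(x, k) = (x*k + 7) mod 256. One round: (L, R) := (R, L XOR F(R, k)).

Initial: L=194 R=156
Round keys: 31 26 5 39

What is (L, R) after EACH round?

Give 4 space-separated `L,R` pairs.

Round 1 (k=31): L=156 R=41
Round 2 (k=26): L=41 R=173
Round 3 (k=5): L=173 R=65
Round 4 (k=39): L=65 R=67

Answer: 156,41 41,173 173,65 65,67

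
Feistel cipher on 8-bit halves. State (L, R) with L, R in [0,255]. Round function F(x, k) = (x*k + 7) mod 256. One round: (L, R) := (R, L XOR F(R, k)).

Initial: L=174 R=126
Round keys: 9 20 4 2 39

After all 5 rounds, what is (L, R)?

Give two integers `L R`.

Round 1 (k=9): L=126 R=219
Round 2 (k=20): L=219 R=93
Round 3 (k=4): L=93 R=160
Round 4 (k=2): L=160 R=26
Round 5 (k=39): L=26 R=93

Answer: 26 93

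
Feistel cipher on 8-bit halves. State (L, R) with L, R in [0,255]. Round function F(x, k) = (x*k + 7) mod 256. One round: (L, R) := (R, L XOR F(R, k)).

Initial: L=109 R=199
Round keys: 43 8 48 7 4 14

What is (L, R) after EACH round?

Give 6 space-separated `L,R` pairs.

Round 1 (k=43): L=199 R=25
Round 2 (k=8): L=25 R=8
Round 3 (k=48): L=8 R=158
Round 4 (k=7): L=158 R=81
Round 5 (k=4): L=81 R=213
Round 6 (k=14): L=213 R=252

Answer: 199,25 25,8 8,158 158,81 81,213 213,252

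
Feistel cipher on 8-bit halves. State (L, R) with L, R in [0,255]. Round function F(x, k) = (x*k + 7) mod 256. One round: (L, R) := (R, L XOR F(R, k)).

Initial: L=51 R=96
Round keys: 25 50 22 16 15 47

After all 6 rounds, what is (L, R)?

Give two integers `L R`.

Round 1 (k=25): L=96 R=84
Round 2 (k=50): L=84 R=15
Round 3 (k=22): L=15 R=5
Round 4 (k=16): L=5 R=88
Round 5 (k=15): L=88 R=42
Round 6 (k=47): L=42 R=229

Answer: 42 229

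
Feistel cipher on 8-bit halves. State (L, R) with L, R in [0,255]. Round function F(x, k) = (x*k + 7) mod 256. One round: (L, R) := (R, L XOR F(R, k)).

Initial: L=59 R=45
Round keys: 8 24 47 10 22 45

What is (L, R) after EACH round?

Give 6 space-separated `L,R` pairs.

Answer: 45,84 84,202 202,73 73,43 43,240 240,28

Derivation:
Round 1 (k=8): L=45 R=84
Round 2 (k=24): L=84 R=202
Round 3 (k=47): L=202 R=73
Round 4 (k=10): L=73 R=43
Round 5 (k=22): L=43 R=240
Round 6 (k=45): L=240 R=28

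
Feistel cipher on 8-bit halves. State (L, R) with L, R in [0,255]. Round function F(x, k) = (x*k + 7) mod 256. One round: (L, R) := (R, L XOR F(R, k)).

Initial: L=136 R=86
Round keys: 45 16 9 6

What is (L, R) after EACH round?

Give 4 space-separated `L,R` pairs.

Answer: 86,173 173,129 129,61 61,244

Derivation:
Round 1 (k=45): L=86 R=173
Round 2 (k=16): L=173 R=129
Round 3 (k=9): L=129 R=61
Round 4 (k=6): L=61 R=244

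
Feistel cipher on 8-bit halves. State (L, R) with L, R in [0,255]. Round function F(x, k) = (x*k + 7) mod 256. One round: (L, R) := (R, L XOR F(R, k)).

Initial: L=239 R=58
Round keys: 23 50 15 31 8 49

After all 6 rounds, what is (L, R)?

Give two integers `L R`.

Answer: 35 216

Derivation:
Round 1 (k=23): L=58 R=210
Round 2 (k=50): L=210 R=49
Round 3 (k=15): L=49 R=52
Round 4 (k=31): L=52 R=98
Round 5 (k=8): L=98 R=35
Round 6 (k=49): L=35 R=216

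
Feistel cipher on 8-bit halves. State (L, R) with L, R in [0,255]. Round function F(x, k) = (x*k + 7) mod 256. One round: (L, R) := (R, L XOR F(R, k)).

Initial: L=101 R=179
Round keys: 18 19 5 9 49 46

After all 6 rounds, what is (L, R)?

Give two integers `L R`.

Answer: 86 173

Derivation:
Round 1 (k=18): L=179 R=248
Round 2 (k=19): L=248 R=220
Round 3 (k=5): L=220 R=171
Round 4 (k=9): L=171 R=214
Round 5 (k=49): L=214 R=86
Round 6 (k=46): L=86 R=173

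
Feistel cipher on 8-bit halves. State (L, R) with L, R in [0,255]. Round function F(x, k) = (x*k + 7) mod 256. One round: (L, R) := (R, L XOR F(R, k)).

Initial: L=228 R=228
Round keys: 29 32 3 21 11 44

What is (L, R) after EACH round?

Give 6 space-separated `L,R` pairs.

Round 1 (k=29): L=228 R=63
Round 2 (k=32): L=63 R=3
Round 3 (k=3): L=3 R=47
Round 4 (k=21): L=47 R=225
Round 5 (k=11): L=225 R=157
Round 6 (k=44): L=157 R=226

Answer: 228,63 63,3 3,47 47,225 225,157 157,226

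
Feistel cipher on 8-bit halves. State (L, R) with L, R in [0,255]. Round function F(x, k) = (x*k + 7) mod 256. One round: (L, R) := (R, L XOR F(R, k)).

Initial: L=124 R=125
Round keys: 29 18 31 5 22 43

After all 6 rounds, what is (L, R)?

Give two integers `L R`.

Answer: 194 171

Derivation:
Round 1 (k=29): L=125 R=76
Round 2 (k=18): L=76 R=34
Round 3 (k=31): L=34 R=105
Round 4 (k=5): L=105 R=54
Round 5 (k=22): L=54 R=194
Round 6 (k=43): L=194 R=171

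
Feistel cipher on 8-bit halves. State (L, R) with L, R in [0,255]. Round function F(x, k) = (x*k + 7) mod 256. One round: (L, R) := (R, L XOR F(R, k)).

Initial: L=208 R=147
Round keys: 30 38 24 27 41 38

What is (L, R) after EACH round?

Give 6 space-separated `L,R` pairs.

Round 1 (k=30): L=147 R=145
Round 2 (k=38): L=145 R=30
Round 3 (k=24): L=30 R=70
Round 4 (k=27): L=70 R=119
Round 5 (k=41): L=119 R=80
Round 6 (k=38): L=80 R=144

Answer: 147,145 145,30 30,70 70,119 119,80 80,144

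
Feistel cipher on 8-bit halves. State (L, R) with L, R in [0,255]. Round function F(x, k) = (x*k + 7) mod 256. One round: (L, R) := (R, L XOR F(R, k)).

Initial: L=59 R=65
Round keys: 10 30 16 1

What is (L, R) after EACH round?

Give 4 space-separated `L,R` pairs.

Round 1 (k=10): L=65 R=170
Round 2 (k=30): L=170 R=178
Round 3 (k=16): L=178 R=141
Round 4 (k=1): L=141 R=38

Answer: 65,170 170,178 178,141 141,38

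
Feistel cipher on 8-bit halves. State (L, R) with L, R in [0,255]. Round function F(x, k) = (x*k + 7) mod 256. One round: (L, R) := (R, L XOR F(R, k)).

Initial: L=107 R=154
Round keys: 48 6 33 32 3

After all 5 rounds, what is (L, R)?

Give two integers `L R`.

Round 1 (k=48): L=154 R=140
Round 2 (k=6): L=140 R=213
Round 3 (k=33): L=213 R=240
Round 4 (k=32): L=240 R=210
Round 5 (k=3): L=210 R=141

Answer: 210 141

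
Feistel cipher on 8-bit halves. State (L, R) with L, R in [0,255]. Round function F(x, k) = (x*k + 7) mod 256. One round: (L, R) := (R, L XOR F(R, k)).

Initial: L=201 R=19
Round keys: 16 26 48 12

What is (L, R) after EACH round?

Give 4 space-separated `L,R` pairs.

Round 1 (k=16): L=19 R=254
Round 2 (k=26): L=254 R=192
Round 3 (k=48): L=192 R=249
Round 4 (k=12): L=249 R=115

Answer: 19,254 254,192 192,249 249,115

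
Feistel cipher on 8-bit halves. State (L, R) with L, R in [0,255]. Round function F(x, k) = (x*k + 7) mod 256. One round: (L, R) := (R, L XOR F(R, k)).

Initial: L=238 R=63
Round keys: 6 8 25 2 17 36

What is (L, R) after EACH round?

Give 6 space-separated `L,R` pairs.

Answer: 63,111 111,64 64,40 40,23 23,166 166,72

Derivation:
Round 1 (k=6): L=63 R=111
Round 2 (k=8): L=111 R=64
Round 3 (k=25): L=64 R=40
Round 4 (k=2): L=40 R=23
Round 5 (k=17): L=23 R=166
Round 6 (k=36): L=166 R=72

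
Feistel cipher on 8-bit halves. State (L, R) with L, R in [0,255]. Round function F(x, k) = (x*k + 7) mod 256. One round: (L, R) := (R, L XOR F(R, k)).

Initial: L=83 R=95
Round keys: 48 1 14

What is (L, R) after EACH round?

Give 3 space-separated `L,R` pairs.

Answer: 95,132 132,212 212,27

Derivation:
Round 1 (k=48): L=95 R=132
Round 2 (k=1): L=132 R=212
Round 3 (k=14): L=212 R=27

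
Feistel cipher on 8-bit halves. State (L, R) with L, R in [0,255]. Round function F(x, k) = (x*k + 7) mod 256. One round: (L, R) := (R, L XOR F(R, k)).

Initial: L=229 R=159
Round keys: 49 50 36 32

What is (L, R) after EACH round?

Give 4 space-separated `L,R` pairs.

Round 1 (k=49): L=159 R=147
Round 2 (k=50): L=147 R=34
Round 3 (k=36): L=34 R=92
Round 4 (k=32): L=92 R=165

Answer: 159,147 147,34 34,92 92,165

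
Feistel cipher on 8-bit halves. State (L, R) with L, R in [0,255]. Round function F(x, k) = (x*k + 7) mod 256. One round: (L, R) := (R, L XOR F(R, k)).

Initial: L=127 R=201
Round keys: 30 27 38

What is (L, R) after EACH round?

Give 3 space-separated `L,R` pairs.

Answer: 201,234 234,124 124,133

Derivation:
Round 1 (k=30): L=201 R=234
Round 2 (k=27): L=234 R=124
Round 3 (k=38): L=124 R=133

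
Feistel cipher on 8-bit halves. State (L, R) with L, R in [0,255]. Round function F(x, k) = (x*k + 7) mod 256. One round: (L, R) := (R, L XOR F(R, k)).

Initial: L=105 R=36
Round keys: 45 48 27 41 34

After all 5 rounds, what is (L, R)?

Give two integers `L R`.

Answer: 130 97

Derivation:
Round 1 (k=45): L=36 R=50
Round 2 (k=48): L=50 R=67
Round 3 (k=27): L=67 R=42
Round 4 (k=41): L=42 R=130
Round 5 (k=34): L=130 R=97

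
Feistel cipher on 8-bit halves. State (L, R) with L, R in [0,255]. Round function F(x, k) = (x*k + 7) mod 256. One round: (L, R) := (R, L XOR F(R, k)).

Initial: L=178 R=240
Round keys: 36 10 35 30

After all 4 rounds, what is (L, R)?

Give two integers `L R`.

Answer: 23 208

Derivation:
Round 1 (k=36): L=240 R=117
Round 2 (k=10): L=117 R=105
Round 3 (k=35): L=105 R=23
Round 4 (k=30): L=23 R=208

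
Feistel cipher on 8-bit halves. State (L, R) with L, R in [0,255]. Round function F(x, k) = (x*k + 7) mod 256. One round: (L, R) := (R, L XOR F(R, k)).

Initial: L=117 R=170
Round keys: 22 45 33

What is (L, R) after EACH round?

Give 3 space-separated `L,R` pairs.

Round 1 (k=22): L=170 R=214
Round 2 (k=45): L=214 R=15
Round 3 (k=33): L=15 R=32

Answer: 170,214 214,15 15,32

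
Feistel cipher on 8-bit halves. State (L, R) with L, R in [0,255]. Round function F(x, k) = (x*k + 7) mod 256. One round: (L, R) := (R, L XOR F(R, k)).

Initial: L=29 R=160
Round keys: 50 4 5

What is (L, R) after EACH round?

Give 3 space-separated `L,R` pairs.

Answer: 160,90 90,207 207,72

Derivation:
Round 1 (k=50): L=160 R=90
Round 2 (k=4): L=90 R=207
Round 3 (k=5): L=207 R=72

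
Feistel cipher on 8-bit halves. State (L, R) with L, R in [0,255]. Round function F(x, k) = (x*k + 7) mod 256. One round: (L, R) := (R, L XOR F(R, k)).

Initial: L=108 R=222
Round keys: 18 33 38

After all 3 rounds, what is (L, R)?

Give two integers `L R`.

Round 1 (k=18): L=222 R=207
Round 2 (k=33): L=207 R=104
Round 3 (k=38): L=104 R=184

Answer: 104 184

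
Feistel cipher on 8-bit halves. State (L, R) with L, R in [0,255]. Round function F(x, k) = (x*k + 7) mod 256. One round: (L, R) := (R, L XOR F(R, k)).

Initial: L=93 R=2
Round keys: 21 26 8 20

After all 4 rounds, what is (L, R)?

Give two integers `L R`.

Round 1 (k=21): L=2 R=108
Round 2 (k=26): L=108 R=253
Round 3 (k=8): L=253 R=131
Round 4 (k=20): L=131 R=190

Answer: 131 190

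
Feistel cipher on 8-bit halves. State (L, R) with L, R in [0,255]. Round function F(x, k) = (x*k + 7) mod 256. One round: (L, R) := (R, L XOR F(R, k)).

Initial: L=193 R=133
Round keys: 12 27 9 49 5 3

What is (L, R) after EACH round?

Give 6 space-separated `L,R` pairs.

Answer: 133,130 130,56 56,125 125,204 204,126 126,77

Derivation:
Round 1 (k=12): L=133 R=130
Round 2 (k=27): L=130 R=56
Round 3 (k=9): L=56 R=125
Round 4 (k=49): L=125 R=204
Round 5 (k=5): L=204 R=126
Round 6 (k=3): L=126 R=77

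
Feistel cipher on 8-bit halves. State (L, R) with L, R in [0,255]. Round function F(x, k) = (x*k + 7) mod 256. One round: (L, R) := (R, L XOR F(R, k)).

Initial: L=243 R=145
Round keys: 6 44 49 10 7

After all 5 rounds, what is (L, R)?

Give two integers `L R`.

Round 1 (k=6): L=145 R=158
Round 2 (k=44): L=158 R=190
Round 3 (k=49): L=190 R=251
Round 4 (k=10): L=251 R=107
Round 5 (k=7): L=107 R=15

Answer: 107 15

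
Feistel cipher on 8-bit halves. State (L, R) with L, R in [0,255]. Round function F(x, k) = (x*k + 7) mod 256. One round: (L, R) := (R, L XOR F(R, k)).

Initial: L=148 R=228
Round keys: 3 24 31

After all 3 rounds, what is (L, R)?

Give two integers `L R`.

Answer: 75 59

Derivation:
Round 1 (k=3): L=228 R=39
Round 2 (k=24): L=39 R=75
Round 3 (k=31): L=75 R=59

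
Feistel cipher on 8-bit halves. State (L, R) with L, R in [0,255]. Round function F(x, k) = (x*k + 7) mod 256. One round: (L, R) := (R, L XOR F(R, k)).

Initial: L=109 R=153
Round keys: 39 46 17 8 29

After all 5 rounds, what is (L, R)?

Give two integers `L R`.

Round 1 (k=39): L=153 R=59
Round 2 (k=46): L=59 R=56
Round 3 (k=17): L=56 R=132
Round 4 (k=8): L=132 R=31
Round 5 (k=29): L=31 R=14

Answer: 31 14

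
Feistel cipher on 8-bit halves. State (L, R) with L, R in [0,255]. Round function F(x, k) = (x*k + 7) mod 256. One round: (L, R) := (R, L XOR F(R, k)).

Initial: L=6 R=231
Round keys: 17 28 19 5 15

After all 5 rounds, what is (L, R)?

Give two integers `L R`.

Round 1 (k=17): L=231 R=88
Round 2 (k=28): L=88 R=64
Round 3 (k=19): L=64 R=159
Round 4 (k=5): L=159 R=98
Round 5 (k=15): L=98 R=90

Answer: 98 90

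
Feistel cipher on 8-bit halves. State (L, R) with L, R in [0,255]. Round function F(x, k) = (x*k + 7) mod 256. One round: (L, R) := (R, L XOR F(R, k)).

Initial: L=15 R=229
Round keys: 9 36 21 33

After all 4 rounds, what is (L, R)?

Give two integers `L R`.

Answer: 110 3

Derivation:
Round 1 (k=9): L=229 R=27
Round 2 (k=36): L=27 R=54
Round 3 (k=21): L=54 R=110
Round 4 (k=33): L=110 R=3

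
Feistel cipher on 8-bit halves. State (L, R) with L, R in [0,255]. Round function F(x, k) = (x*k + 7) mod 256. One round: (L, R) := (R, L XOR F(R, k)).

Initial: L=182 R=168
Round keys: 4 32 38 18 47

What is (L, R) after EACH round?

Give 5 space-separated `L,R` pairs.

Round 1 (k=4): L=168 R=17
Round 2 (k=32): L=17 R=143
Round 3 (k=38): L=143 R=80
Round 4 (k=18): L=80 R=40
Round 5 (k=47): L=40 R=15

Answer: 168,17 17,143 143,80 80,40 40,15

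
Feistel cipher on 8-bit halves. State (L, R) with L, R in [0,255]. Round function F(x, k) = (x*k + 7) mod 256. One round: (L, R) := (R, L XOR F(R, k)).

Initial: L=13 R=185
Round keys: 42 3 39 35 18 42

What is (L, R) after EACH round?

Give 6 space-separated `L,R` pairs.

Answer: 185,108 108,242 242,137 137,48 48,238 238,35

Derivation:
Round 1 (k=42): L=185 R=108
Round 2 (k=3): L=108 R=242
Round 3 (k=39): L=242 R=137
Round 4 (k=35): L=137 R=48
Round 5 (k=18): L=48 R=238
Round 6 (k=42): L=238 R=35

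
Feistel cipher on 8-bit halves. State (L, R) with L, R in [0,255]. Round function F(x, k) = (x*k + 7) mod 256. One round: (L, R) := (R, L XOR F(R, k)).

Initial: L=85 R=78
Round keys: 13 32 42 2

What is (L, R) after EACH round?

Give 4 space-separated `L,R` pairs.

Answer: 78,168 168,73 73,169 169,16

Derivation:
Round 1 (k=13): L=78 R=168
Round 2 (k=32): L=168 R=73
Round 3 (k=42): L=73 R=169
Round 4 (k=2): L=169 R=16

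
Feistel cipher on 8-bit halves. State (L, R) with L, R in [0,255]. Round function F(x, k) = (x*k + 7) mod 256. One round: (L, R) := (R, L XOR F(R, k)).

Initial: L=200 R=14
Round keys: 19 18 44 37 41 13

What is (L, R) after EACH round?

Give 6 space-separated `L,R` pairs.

Round 1 (k=19): L=14 R=217
Round 2 (k=18): L=217 R=71
Round 3 (k=44): L=71 R=226
Round 4 (k=37): L=226 R=246
Round 5 (k=41): L=246 R=143
Round 6 (k=13): L=143 R=188

Answer: 14,217 217,71 71,226 226,246 246,143 143,188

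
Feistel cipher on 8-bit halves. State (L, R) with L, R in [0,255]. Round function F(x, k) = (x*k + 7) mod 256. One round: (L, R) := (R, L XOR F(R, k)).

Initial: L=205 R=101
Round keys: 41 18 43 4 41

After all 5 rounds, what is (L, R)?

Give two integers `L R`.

Answer: 163 112

Derivation:
Round 1 (k=41): L=101 R=249
Round 2 (k=18): L=249 R=236
Round 3 (k=43): L=236 R=82
Round 4 (k=4): L=82 R=163
Round 5 (k=41): L=163 R=112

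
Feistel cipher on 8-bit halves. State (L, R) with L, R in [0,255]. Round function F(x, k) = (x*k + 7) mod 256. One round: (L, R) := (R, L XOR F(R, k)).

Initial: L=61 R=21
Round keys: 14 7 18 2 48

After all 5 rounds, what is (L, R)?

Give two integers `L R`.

Round 1 (k=14): L=21 R=16
Round 2 (k=7): L=16 R=98
Round 3 (k=18): L=98 R=251
Round 4 (k=2): L=251 R=159
Round 5 (k=48): L=159 R=44

Answer: 159 44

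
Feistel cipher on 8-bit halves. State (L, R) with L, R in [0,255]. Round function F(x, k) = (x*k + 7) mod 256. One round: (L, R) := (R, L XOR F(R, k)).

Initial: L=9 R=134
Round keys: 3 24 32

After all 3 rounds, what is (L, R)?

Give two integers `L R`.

Answer: 1 183

Derivation:
Round 1 (k=3): L=134 R=144
Round 2 (k=24): L=144 R=1
Round 3 (k=32): L=1 R=183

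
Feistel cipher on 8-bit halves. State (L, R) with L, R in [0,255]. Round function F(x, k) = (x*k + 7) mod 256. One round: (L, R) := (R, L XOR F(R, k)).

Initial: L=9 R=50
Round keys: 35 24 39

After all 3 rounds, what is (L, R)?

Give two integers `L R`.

Answer: 213 174

Derivation:
Round 1 (k=35): L=50 R=212
Round 2 (k=24): L=212 R=213
Round 3 (k=39): L=213 R=174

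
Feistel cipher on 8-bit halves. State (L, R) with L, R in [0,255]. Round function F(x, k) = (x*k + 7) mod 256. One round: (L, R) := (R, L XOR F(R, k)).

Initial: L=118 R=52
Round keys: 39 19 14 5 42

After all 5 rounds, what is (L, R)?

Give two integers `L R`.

Round 1 (k=39): L=52 R=133
Round 2 (k=19): L=133 R=210
Round 3 (k=14): L=210 R=6
Round 4 (k=5): L=6 R=247
Round 5 (k=42): L=247 R=139

Answer: 247 139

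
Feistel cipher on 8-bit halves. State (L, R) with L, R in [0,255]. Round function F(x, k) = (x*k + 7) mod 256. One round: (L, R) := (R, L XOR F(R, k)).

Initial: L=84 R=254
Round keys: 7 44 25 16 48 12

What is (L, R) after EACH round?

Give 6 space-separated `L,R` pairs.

Answer: 254,173 173,61 61,81 81,42 42,182 182,165

Derivation:
Round 1 (k=7): L=254 R=173
Round 2 (k=44): L=173 R=61
Round 3 (k=25): L=61 R=81
Round 4 (k=16): L=81 R=42
Round 5 (k=48): L=42 R=182
Round 6 (k=12): L=182 R=165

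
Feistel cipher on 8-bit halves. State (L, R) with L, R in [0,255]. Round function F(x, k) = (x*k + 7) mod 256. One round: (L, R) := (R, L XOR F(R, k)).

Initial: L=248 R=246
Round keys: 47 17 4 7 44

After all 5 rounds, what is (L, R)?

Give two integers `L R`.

Answer: 183 237

Derivation:
Round 1 (k=47): L=246 R=201
Round 2 (k=17): L=201 R=150
Round 3 (k=4): L=150 R=150
Round 4 (k=7): L=150 R=183
Round 5 (k=44): L=183 R=237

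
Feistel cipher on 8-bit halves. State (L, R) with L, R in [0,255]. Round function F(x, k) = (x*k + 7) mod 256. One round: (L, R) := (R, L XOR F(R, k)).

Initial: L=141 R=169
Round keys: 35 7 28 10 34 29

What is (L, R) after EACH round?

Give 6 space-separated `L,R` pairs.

Answer: 169,175 175,121 121,236 236,70 70,191 191,236

Derivation:
Round 1 (k=35): L=169 R=175
Round 2 (k=7): L=175 R=121
Round 3 (k=28): L=121 R=236
Round 4 (k=10): L=236 R=70
Round 5 (k=34): L=70 R=191
Round 6 (k=29): L=191 R=236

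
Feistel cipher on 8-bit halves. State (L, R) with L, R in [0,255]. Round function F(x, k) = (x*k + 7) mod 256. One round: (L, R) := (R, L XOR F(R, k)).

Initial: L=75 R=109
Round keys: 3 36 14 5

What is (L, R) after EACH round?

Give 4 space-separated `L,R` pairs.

Answer: 109,5 5,214 214,190 190,107

Derivation:
Round 1 (k=3): L=109 R=5
Round 2 (k=36): L=5 R=214
Round 3 (k=14): L=214 R=190
Round 4 (k=5): L=190 R=107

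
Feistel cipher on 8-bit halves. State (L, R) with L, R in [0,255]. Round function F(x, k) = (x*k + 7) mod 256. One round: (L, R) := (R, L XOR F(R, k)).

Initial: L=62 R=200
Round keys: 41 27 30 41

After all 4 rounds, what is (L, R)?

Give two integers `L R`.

Answer: 98 67

Derivation:
Round 1 (k=41): L=200 R=49
Round 2 (k=27): L=49 R=250
Round 3 (k=30): L=250 R=98
Round 4 (k=41): L=98 R=67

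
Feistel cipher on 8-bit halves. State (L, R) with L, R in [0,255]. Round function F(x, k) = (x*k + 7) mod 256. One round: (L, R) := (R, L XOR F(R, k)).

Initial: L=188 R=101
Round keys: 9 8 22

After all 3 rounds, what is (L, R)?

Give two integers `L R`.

Round 1 (k=9): L=101 R=40
Round 2 (k=8): L=40 R=34
Round 3 (k=22): L=34 R=219

Answer: 34 219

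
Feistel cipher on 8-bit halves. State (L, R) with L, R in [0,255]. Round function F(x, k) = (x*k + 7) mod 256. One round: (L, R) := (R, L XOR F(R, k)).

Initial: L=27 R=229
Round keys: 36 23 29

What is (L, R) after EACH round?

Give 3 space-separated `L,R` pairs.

Answer: 229,32 32,2 2,97

Derivation:
Round 1 (k=36): L=229 R=32
Round 2 (k=23): L=32 R=2
Round 3 (k=29): L=2 R=97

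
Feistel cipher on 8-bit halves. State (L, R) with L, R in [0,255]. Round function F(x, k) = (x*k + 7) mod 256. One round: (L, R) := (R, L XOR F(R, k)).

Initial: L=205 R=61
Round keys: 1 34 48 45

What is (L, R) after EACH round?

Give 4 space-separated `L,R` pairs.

Answer: 61,137 137,4 4,78 78,185

Derivation:
Round 1 (k=1): L=61 R=137
Round 2 (k=34): L=137 R=4
Round 3 (k=48): L=4 R=78
Round 4 (k=45): L=78 R=185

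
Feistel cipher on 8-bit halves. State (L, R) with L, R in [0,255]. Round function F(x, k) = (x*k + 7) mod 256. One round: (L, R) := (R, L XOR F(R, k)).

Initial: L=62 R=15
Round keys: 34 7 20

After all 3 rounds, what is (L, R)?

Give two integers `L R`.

Round 1 (k=34): L=15 R=59
Round 2 (k=7): L=59 R=171
Round 3 (k=20): L=171 R=88

Answer: 171 88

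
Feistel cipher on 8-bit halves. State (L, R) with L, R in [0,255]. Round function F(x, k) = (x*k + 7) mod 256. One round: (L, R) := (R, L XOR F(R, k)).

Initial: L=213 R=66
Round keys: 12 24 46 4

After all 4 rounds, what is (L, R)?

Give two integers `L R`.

Round 1 (k=12): L=66 R=202
Round 2 (k=24): L=202 R=181
Round 3 (k=46): L=181 R=71
Round 4 (k=4): L=71 R=150

Answer: 71 150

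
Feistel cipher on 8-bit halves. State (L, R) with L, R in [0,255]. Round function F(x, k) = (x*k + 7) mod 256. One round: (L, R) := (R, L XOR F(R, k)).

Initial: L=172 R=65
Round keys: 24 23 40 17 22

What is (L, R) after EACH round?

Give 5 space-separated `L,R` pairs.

Round 1 (k=24): L=65 R=179
Round 2 (k=23): L=179 R=93
Round 3 (k=40): L=93 R=60
Round 4 (k=17): L=60 R=94
Round 5 (k=22): L=94 R=39

Answer: 65,179 179,93 93,60 60,94 94,39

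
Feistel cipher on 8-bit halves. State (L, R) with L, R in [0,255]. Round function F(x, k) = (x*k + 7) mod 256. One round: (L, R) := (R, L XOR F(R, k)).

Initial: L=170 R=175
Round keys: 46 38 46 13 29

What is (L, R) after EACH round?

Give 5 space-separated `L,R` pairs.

Round 1 (k=46): L=175 R=211
Round 2 (k=38): L=211 R=246
Round 3 (k=46): L=246 R=232
Round 4 (k=13): L=232 R=57
Round 5 (k=29): L=57 R=148

Answer: 175,211 211,246 246,232 232,57 57,148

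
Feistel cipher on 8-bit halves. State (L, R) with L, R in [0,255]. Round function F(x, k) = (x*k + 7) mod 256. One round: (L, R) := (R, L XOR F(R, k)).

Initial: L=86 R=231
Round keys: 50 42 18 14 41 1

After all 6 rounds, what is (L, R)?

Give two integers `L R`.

Round 1 (k=50): L=231 R=115
Round 2 (k=42): L=115 R=2
Round 3 (k=18): L=2 R=88
Round 4 (k=14): L=88 R=213
Round 5 (k=41): L=213 R=124
Round 6 (k=1): L=124 R=86

Answer: 124 86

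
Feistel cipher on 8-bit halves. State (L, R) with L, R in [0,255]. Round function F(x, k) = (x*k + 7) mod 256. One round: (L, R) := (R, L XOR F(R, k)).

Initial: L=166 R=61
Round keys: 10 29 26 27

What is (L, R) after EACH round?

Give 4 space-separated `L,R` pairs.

Round 1 (k=10): L=61 R=207
Round 2 (k=29): L=207 R=71
Round 3 (k=26): L=71 R=242
Round 4 (k=27): L=242 R=202

Answer: 61,207 207,71 71,242 242,202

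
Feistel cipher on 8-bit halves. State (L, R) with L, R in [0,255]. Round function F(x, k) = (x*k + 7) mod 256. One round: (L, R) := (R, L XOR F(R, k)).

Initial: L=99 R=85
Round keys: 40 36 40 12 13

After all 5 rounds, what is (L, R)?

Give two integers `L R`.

Answer: 169 231

Derivation:
Round 1 (k=40): L=85 R=44
Round 2 (k=36): L=44 R=98
Round 3 (k=40): L=98 R=123
Round 4 (k=12): L=123 R=169
Round 5 (k=13): L=169 R=231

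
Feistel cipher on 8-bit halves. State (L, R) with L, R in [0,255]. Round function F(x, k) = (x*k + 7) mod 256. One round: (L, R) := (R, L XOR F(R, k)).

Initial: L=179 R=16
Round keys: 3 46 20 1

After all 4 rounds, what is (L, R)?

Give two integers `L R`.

Round 1 (k=3): L=16 R=132
Round 2 (k=46): L=132 R=175
Round 3 (k=20): L=175 R=55
Round 4 (k=1): L=55 R=145

Answer: 55 145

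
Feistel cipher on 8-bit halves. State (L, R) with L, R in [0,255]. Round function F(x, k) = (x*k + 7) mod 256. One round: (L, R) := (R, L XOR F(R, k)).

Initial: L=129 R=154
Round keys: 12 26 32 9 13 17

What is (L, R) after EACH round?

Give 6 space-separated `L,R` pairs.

Answer: 154,190 190,201 201,153 153,161 161,173 173,37

Derivation:
Round 1 (k=12): L=154 R=190
Round 2 (k=26): L=190 R=201
Round 3 (k=32): L=201 R=153
Round 4 (k=9): L=153 R=161
Round 5 (k=13): L=161 R=173
Round 6 (k=17): L=173 R=37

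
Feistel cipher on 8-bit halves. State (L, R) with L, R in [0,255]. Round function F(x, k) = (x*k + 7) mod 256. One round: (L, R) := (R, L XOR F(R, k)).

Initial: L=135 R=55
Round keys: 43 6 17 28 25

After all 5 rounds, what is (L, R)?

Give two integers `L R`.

Answer: 193 182

Derivation:
Round 1 (k=43): L=55 R=195
Round 2 (k=6): L=195 R=174
Round 3 (k=17): L=174 R=86
Round 4 (k=28): L=86 R=193
Round 5 (k=25): L=193 R=182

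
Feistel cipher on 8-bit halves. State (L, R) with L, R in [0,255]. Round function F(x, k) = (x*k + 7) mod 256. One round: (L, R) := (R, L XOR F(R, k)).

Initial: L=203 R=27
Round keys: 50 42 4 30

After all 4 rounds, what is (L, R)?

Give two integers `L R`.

Answer: 225 125

Derivation:
Round 1 (k=50): L=27 R=134
Round 2 (k=42): L=134 R=24
Round 3 (k=4): L=24 R=225
Round 4 (k=30): L=225 R=125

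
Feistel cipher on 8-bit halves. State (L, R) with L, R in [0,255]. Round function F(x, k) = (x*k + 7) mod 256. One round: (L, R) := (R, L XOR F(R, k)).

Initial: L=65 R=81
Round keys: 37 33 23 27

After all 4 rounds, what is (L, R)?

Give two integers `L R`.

Round 1 (k=37): L=81 R=253
Round 2 (k=33): L=253 R=245
Round 3 (k=23): L=245 R=247
Round 4 (k=27): L=247 R=225

Answer: 247 225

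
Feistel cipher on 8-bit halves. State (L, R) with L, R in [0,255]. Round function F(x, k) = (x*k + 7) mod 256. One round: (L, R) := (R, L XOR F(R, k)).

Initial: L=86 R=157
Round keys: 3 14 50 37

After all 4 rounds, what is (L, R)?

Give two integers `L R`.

Round 1 (k=3): L=157 R=136
Round 2 (k=14): L=136 R=234
Round 3 (k=50): L=234 R=51
Round 4 (k=37): L=51 R=140

Answer: 51 140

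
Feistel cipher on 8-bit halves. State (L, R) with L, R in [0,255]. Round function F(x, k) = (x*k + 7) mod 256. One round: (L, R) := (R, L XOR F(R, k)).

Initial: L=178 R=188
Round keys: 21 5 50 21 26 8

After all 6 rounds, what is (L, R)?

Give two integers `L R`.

Round 1 (k=21): L=188 R=193
Round 2 (k=5): L=193 R=112
Round 3 (k=50): L=112 R=38
Round 4 (k=21): L=38 R=85
Round 5 (k=26): L=85 R=143
Round 6 (k=8): L=143 R=42

Answer: 143 42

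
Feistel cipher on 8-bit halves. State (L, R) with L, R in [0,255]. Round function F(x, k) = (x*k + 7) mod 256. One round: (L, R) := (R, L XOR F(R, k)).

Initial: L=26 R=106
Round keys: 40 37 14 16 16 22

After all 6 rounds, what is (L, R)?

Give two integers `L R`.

Answer: 249 136

Derivation:
Round 1 (k=40): L=106 R=141
Round 2 (k=37): L=141 R=2
Round 3 (k=14): L=2 R=174
Round 4 (k=16): L=174 R=229
Round 5 (k=16): L=229 R=249
Round 6 (k=22): L=249 R=136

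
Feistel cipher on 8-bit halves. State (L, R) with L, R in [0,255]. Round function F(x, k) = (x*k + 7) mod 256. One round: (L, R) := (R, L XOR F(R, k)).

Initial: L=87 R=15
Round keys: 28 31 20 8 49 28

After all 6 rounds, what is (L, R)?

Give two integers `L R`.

Round 1 (k=28): L=15 R=252
Round 2 (k=31): L=252 R=132
Round 3 (k=20): L=132 R=171
Round 4 (k=8): L=171 R=219
Round 5 (k=49): L=219 R=89
Round 6 (k=28): L=89 R=24

Answer: 89 24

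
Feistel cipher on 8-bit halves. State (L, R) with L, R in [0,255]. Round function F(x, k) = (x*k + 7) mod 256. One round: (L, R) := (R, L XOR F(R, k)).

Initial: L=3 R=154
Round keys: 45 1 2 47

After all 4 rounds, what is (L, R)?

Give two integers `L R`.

Round 1 (k=45): L=154 R=26
Round 2 (k=1): L=26 R=187
Round 3 (k=2): L=187 R=103
Round 4 (k=47): L=103 R=75

Answer: 103 75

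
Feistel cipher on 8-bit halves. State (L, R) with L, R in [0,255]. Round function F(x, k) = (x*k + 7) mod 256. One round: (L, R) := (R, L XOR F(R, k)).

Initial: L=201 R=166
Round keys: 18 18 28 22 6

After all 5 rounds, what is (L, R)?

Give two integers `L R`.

Answer: 112 110

Derivation:
Round 1 (k=18): L=166 R=122
Round 2 (k=18): L=122 R=61
Round 3 (k=28): L=61 R=201
Round 4 (k=22): L=201 R=112
Round 5 (k=6): L=112 R=110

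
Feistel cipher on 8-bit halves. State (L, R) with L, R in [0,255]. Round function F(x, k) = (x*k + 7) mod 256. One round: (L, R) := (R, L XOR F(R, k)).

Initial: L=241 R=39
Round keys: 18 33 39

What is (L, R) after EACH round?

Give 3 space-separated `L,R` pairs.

Round 1 (k=18): L=39 R=52
Round 2 (k=33): L=52 R=156
Round 3 (k=39): L=156 R=255

Answer: 39,52 52,156 156,255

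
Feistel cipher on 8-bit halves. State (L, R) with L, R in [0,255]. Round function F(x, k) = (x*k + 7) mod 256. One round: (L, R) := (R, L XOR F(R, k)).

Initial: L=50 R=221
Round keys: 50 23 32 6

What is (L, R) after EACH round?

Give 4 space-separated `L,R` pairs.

Answer: 221,3 3,145 145,36 36,78

Derivation:
Round 1 (k=50): L=221 R=3
Round 2 (k=23): L=3 R=145
Round 3 (k=32): L=145 R=36
Round 4 (k=6): L=36 R=78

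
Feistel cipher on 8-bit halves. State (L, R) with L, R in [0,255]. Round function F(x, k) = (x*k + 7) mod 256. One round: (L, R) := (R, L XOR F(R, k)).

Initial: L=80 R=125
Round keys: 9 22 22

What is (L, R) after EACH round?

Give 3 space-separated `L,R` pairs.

Round 1 (k=9): L=125 R=60
Round 2 (k=22): L=60 R=82
Round 3 (k=22): L=82 R=47

Answer: 125,60 60,82 82,47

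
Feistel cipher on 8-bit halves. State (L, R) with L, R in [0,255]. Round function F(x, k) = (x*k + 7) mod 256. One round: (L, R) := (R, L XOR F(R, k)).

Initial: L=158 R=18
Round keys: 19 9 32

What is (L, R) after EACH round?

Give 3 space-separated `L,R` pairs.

Round 1 (k=19): L=18 R=195
Round 2 (k=9): L=195 R=240
Round 3 (k=32): L=240 R=196

Answer: 18,195 195,240 240,196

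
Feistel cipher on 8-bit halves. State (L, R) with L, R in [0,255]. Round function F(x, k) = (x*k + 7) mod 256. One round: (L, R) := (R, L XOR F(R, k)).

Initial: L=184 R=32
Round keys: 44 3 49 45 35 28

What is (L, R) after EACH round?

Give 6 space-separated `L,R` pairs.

Round 1 (k=44): L=32 R=63
Round 2 (k=3): L=63 R=228
Round 3 (k=49): L=228 R=148
Round 4 (k=45): L=148 R=239
Round 5 (k=35): L=239 R=32
Round 6 (k=28): L=32 R=104

Answer: 32,63 63,228 228,148 148,239 239,32 32,104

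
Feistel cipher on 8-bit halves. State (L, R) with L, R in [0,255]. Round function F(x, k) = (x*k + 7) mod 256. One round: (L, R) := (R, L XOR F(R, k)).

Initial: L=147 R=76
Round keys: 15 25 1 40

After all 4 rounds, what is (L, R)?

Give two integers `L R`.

Round 1 (k=15): L=76 R=232
Round 2 (k=25): L=232 R=227
Round 3 (k=1): L=227 R=2
Round 4 (k=40): L=2 R=180

Answer: 2 180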